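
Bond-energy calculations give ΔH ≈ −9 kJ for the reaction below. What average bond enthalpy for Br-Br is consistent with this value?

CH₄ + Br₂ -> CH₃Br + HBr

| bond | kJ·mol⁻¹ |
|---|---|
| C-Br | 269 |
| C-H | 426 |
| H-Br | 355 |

Let D be the Br-Br bond energy.
Σ(broken) = 1×D + 4×426 = 1704 + D
Σ(formed) = 1×269 + 3×426 + 1×355 = 1902
ΔH = Σ(broken) − Σ(formed) = (1704 + D) − (1902) = −198 + D
Setting this equal to −9 kJ gives D = 189 kJ/mol.

D(Br-Br) ≈ 189 kJ/mol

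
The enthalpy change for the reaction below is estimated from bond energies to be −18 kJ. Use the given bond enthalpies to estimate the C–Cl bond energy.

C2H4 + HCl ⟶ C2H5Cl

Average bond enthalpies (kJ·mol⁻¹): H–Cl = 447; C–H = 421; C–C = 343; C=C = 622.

D(C–Cl) ≈ 323 kJ/mol

Let D be the C–Cl bond energy.
Σ(broken) = 4×421 + 1×622 + 1×447 = 2753
Σ(formed) = 1×343 + 1×D + 5×421 = 2448 + D
ΔH = Σ(broken) − Σ(formed) = (2753) − (2448 + D) = +305 − D
Setting this equal to −18 kJ gives D = 323 kJ/mol.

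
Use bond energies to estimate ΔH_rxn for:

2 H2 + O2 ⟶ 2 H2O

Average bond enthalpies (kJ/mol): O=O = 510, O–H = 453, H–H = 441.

ΔH ≈ −420 kJ

Bonds broken (reactants):
  H–H: 2 × 441 = 882
  O=O: 1 × 510 = 510
  Σ(broken) = 1392 kJ
Bonds formed (products):
  O–H: 4 × 453 = 1812
  Σ(formed) = 1812 kJ
ΔH = Σ(broken) − Σ(formed) = 1392 − 1812 = −420 kJ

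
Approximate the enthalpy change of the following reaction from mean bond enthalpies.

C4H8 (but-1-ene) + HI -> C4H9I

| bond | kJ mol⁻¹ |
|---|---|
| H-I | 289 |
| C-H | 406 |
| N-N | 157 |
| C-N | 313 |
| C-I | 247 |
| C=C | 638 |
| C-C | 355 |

Bonds broken (reactants):
  C-C: 2 × 355 = 710
  C-H: 8 × 406 = 3248
  C=C: 1 × 638 = 638
  H-I: 1 × 289 = 289
  Σ(broken) = 4885 kJ
Bonds formed (products):
  C-C: 3 × 355 = 1065
  C-H: 9 × 406 = 3654
  C-I: 1 × 247 = 247
  Σ(formed) = 4966 kJ
ΔH = Σ(broken) − Σ(formed) = 4885 − 4966 = −81 kJ

ΔH ≈ −81 kJ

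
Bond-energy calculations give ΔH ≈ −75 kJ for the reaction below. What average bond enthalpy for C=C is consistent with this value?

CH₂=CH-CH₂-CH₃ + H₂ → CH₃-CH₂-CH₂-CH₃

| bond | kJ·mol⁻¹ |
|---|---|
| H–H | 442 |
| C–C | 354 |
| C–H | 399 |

Let D be the C=C bond energy.
Σ(broken) = 2×354 + 8×399 + 1×D + 1×442 = 4342 + D
Σ(formed) = 3×354 + 10×399 = 5052
ΔH = Σ(broken) − Σ(formed) = (4342 + D) − (5052) = −710 + D
Setting this equal to −75 kJ gives D = 635 kJ/mol.

D(C=C) ≈ 635 kJ/mol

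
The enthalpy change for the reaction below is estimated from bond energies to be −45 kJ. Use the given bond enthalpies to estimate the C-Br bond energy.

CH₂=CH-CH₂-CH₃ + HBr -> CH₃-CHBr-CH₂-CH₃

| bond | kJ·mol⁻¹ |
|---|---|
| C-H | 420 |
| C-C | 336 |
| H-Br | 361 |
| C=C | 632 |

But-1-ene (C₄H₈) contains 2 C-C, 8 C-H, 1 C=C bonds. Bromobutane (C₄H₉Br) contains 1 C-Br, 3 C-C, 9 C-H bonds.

Let D be the C-Br bond energy.
Σ(broken) = 2×336 + 8×420 + 1×632 + 1×361 = 5025
Σ(formed) = 1×D + 3×336 + 9×420 = 4788 + D
ΔH = Σ(broken) − Σ(formed) = (5025) − (4788 + D) = +237 − D
Setting this equal to −45 kJ gives D = 282 kJ/mol.

D(C-Br) ≈ 282 kJ/mol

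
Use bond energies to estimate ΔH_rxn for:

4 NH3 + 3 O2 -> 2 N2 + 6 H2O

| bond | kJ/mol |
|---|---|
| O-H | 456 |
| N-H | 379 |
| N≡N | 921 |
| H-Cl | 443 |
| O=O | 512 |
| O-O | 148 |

Bonds broken (reactants):
  N-H: 12 × 379 = 4548
  O=O: 3 × 512 = 1536
  Σ(broken) = 6084 kJ
Bonds formed (products):
  N≡N: 2 × 921 = 1842
  O-H: 12 × 456 = 5472
  Σ(formed) = 7314 kJ
ΔH = Σ(broken) − Σ(formed) = 6084 − 7314 = −1230 kJ

ΔH ≈ −1230 kJ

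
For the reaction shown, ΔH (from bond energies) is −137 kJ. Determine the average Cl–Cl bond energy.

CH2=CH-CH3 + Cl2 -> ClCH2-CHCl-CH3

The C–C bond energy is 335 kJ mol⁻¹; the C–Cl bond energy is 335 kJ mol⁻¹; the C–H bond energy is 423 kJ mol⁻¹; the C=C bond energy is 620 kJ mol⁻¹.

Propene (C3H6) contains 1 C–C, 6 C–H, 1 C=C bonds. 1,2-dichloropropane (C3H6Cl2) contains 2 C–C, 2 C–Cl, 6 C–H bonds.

Let D be the Cl–Cl bond energy.
Σ(broken) = 1×335 + 6×423 + 1×620 + 1×D = 3493 + D
Σ(formed) = 2×335 + 2×335 + 6×423 = 3878
ΔH = Σ(broken) − Σ(formed) = (3493 + D) − (3878) = −385 + D
Setting this equal to −137 kJ gives D = 248 kJ/mol.

D(Cl–Cl) ≈ 248 kJ/mol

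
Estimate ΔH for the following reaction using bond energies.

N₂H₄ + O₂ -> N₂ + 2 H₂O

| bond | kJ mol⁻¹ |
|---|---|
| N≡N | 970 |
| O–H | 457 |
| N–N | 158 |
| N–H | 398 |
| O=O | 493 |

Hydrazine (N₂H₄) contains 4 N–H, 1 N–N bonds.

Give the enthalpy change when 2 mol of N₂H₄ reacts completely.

Bonds broken (reactants):
  N–H: 4 × 398 = 1592
  N–N: 1 × 158 = 158
  O=O: 1 × 493 = 493
  Σ(broken) = 2243 kJ
Bonds formed (products):
  N≡N: 1 × 970 = 970
  O–H: 4 × 457 = 1828
  Σ(formed) = 2798 kJ
ΔH = Σ(broken) − Σ(formed) = 2243 − 2798 = −555 kJ
For 2× the reaction as written: 2 × (−555) = −1110 kJ

ΔH = −1110 kJ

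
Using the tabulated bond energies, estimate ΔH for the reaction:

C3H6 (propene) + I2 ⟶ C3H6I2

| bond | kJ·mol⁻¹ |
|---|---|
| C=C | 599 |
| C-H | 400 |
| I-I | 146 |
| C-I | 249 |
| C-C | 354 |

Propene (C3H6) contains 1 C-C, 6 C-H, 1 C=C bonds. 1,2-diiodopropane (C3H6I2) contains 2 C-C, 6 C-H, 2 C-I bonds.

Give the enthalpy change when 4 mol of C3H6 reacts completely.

Bonds broken (reactants):
  C-C: 1 × 354 = 354
  C-H: 6 × 400 = 2400
  C=C: 1 × 599 = 599
  I-I: 1 × 146 = 146
  Σ(broken) = 3499 kJ
Bonds formed (products):
  C-C: 2 × 354 = 708
  C-H: 6 × 400 = 2400
  C-I: 2 × 249 = 498
  Σ(formed) = 3606 kJ
ΔH = Σ(broken) − Σ(formed) = 3499 − 3606 = −107 kJ
For 4× the reaction as written: 4 × (−107) = −428 kJ

ΔH = −428 kJ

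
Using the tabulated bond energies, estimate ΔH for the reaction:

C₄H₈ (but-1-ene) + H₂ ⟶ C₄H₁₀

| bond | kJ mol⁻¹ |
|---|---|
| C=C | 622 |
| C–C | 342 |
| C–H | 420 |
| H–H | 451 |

Bonds broken (reactants):
  C–C: 2 × 342 = 684
  C–H: 8 × 420 = 3360
  C=C: 1 × 622 = 622
  H–H: 1 × 451 = 451
  Σ(broken) = 5117 kJ
Bonds formed (products):
  C–C: 3 × 342 = 1026
  C–H: 10 × 420 = 4200
  Σ(formed) = 5226 kJ
ΔH = Σ(broken) − Σ(formed) = 5117 − 5226 = −109 kJ

ΔH ≈ −109 kJ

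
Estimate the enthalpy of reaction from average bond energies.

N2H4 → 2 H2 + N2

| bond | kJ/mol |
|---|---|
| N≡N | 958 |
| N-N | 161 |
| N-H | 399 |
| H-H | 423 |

Bonds broken (reactants):
  N-H: 4 × 399 = 1596
  N-N: 1 × 161 = 161
  Σ(broken) = 1757 kJ
Bonds formed (products):
  H-H: 2 × 423 = 846
  N≡N: 1 × 958 = 958
  Σ(formed) = 1804 kJ
ΔH = Σ(broken) − Σ(formed) = 1757 − 1804 = −47 kJ

ΔH ≈ −47 kJ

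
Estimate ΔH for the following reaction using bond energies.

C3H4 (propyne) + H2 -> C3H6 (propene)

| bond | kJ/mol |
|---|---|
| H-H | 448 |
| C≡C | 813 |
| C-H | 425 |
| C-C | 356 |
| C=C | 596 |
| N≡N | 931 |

ΔH ≈ −185 kJ

Bonds broken (reactants):
  C≡C: 1 × 813 = 813
  C-C: 1 × 356 = 356
  C-H: 4 × 425 = 1700
  H-H: 1 × 448 = 448
  Σ(broken) = 3317 kJ
Bonds formed (products):
  C-C: 1 × 356 = 356
  C-H: 6 × 425 = 2550
  C=C: 1 × 596 = 596
  Σ(formed) = 3502 kJ
ΔH = Σ(broken) − Σ(formed) = 3317 − 3502 = −185 kJ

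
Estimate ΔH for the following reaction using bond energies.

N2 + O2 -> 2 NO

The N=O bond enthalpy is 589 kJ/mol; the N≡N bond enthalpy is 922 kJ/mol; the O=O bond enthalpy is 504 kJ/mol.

ΔH ≈ +248 kJ

Bonds broken (reactants):
  N≡N: 1 × 922 = 922
  O=O: 1 × 504 = 504
  Σ(broken) = 1426 kJ
Bonds formed (products):
  N=O: 2 × 589 = 1178
  Σ(formed) = 1178 kJ
ΔH = Σ(broken) − Σ(formed) = 1426 − 1178 = +248 kJ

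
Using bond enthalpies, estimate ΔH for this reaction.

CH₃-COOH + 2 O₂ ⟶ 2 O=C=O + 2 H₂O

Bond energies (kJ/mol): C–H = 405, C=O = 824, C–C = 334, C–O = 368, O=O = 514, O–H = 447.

Bonds broken (reactants):
  C–C: 1 × 334 = 334
  C–H: 3 × 405 = 1215
  C–O: 1 × 368 = 368
  C=O: 1 × 824 = 824
  O–H: 1 × 447 = 447
  O=O: 2 × 514 = 1028
  Σ(broken) = 4216 kJ
Bonds formed (products):
  C=O: 4 × 824 = 3296
  O–H: 4 × 447 = 1788
  Σ(formed) = 5084 kJ
ΔH = Σ(broken) − Σ(formed) = 4216 − 5084 = −868 kJ

ΔH ≈ −868 kJ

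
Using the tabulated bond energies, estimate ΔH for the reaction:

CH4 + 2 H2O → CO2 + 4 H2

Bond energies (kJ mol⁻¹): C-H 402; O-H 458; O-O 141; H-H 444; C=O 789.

Bonds broken (reactants):
  C-H: 4 × 402 = 1608
  O-H: 4 × 458 = 1832
  Σ(broken) = 3440 kJ
Bonds formed (products):
  C=O: 2 × 789 = 1578
  H-H: 4 × 444 = 1776
  Σ(formed) = 3354 kJ
ΔH = Σ(broken) − Σ(formed) = 3440 − 3354 = +86 kJ

ΔH ≈ +86 kJ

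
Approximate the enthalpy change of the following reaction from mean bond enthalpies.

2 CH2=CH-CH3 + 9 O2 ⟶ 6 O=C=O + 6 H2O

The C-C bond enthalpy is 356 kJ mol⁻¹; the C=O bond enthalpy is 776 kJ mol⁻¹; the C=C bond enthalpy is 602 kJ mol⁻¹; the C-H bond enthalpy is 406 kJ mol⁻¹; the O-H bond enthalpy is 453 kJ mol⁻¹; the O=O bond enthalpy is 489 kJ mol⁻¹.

Bonds broken (reactants):
  C-C: 2 × 356 = 712
  C-H: 12 × 406 = 4872
  C=C: 2 × 602 = 1204
  O=O: 9 × 489 = 4401
  Σ(broken) = 11189 kJ
Bonds formed (products):
  C=O: 12 × 776 = 9312
  O-H: 12 × 453 = 5436
  Σ(formed) = 14748 kJ
ΔH = Σ(broken) − Σ(formed) = 11189 − 14748 = −3559 kJ

ΔH ≈ −3559 kJ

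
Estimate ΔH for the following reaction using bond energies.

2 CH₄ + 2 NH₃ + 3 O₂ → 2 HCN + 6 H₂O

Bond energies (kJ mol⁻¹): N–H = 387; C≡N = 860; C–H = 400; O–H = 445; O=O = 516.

ΔH ≈ −790 kJ

Bonds broken (reactants):
  C–H: 8 × 400 = 3200
  N–H: 6 × 387 = 2322
  O=O: 3 × 516 = 1548
  Σ(broken) = 7070 kJ
Bonds formed (products):
  C≡N: 2 × 860 = 1720
  C–H: 2 × 400 = 800
  O–H: 12 × 445 = 5340
  Σ(formed) = 7860 kJ
ΔH = Σ(broken) − Σ(formed) = 7070 − 7860 = −790 kJ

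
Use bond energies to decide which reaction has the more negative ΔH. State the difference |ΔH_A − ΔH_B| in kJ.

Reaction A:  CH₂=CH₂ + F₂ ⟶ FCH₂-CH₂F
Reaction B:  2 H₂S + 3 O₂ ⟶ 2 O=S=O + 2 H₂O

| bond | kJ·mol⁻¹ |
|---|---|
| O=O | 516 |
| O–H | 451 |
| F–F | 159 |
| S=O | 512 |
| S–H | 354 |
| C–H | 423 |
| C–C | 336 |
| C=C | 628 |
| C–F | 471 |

Reaction B, by 397 kJ

Reaction A:
  Bonds broken (reactants):
    C–H: 4 × 423 = 1692
    C=C: 1 × 628 = 628
    F–F: 1 × 159 = 159
    Σ(broken) = 2479 kJ
  Bonds formed (products):
    C–C: 1 × 336 = 336
    C–F: 2 × 471 = 942
    C–H: 4 × 423 = 1692
    Σ(formed) = 2970 kJ
  ΔH_A = 2479 − 2970 = −491 kJ
Reaction B:
  Bonds broken (reactants):
    O=O: 3 × 516 = 1548
    S–H: 4 × 354 = 1416
    Σ(broken) = 2964 kJ
  Bonds formed (products):
    O–H: 4 × 451 = 1804
    S=O: 4 × 512 = 2048
    Σ(formed) = 3852 kJ
  ΔH_B = 2964 − 3852 = −888 kJ
ΔH_A − ΔH_B = +397 kJ, so reaction B has the more negative ΔH; |ΔH_A − ΔH_B| = 397 kJ.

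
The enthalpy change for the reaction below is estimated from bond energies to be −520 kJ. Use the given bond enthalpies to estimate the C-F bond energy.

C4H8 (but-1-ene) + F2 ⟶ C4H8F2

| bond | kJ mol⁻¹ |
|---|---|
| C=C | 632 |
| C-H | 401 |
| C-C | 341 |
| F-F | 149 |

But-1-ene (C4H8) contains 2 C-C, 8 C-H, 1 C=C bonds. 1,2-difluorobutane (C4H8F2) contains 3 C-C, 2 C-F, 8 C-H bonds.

Let D be the C-F bond energy.
Σ(broken) = 2×341 + 8×401 + 1×632 + 1×149 = 4671
Σ(formed) = 3×341 + 2×D + 8×401 = 4231 + 2D
ΔH = Σ(broken) − Σ(formed) = (4671) − (4231 + 2D) = +440 − 2D
Setting this equal to −520 kJ gives 2D = 960, so D = 480 kJ/mol.

D(C-F) ≈ 480 kJ/mol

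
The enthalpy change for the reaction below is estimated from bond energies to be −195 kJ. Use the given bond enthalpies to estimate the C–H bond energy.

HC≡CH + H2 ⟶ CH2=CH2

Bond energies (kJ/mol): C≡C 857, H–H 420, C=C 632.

D(C–H) ≈ 420 kJ/mol

Let D be the C–H bond energy.
Σ(broken) = 1×857 + 2×D + 1×420 = 1277 + 2D
Σ(formed) = 4×D + 1×632 = 632 + 4D
ΔH = Σ(broken) − Σ(formed) = (1277 + 2D) − (632 + 4D) = +645 − 2D
Setting this equal to −195 kJ gives 2D = 840, so D = 420 kJ/mol.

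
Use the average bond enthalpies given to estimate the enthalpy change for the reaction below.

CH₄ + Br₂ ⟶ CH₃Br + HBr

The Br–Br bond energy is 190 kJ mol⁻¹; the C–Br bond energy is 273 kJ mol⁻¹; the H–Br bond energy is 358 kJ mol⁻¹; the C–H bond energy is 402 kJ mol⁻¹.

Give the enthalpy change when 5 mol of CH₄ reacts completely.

Bonds broken (reactants):
  Br–Br: 1 × 190 = 190
  C–H: 4 × 402 = 1608
  Σ(broken) = 1798 kJ
Bonds formed (products):
  C–Br: 1 × 273 = 273
  C–H: 3 × 402 = 1206
  H–Br: 1 × 358 = 358
  Σ(formed) = 1837 kJ
ΔH = Σ(broken) − Σ(formed) = 1798 − 1837 = −39 kJ
For 5× the reaction as written: 5 × (−39) = −195 kJ

ΔH = −195 kJ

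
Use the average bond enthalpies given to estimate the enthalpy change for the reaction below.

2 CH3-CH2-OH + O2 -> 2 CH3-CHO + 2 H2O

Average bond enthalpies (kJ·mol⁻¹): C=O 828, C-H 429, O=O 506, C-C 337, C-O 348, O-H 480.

Bonds broken (reactants):
  C-C: 2 × 337 = 674
  C-H: 10 × 429 = 4290
  C-O: 2 × 348 = 696
  O-H: 2 × 480 = 960
  O=O: 1 × 506 = 506
  Σ(broken) = 7126 kJ
Bonds formed (products):
  C-C: 2 × 337 = 674
  C-H: 8 × 429 = 3432
  C=O: 2 × 828 = 1656
  O-H: 4 × 480 = 1920
  Σ(formed) = 7682 kJ
ΔH = Σ(broken) − Σ(formed) = 7126 − 7682 = −556 kJ

ΔH ≈ −556 kJ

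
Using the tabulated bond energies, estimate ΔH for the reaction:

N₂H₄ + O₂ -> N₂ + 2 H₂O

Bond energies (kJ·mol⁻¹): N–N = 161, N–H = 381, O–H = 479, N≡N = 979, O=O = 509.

Bonds broken (reactants):
  N–H: 4 × 381 = 1524
  N–N: 1 × 161 = 161
  O=O: 1 × 509 = 509
  Σ(broken) = 2194 kJ
Bonds formed (products):
  N≡N: 1 × 979 = 979
  O–H: 4 × 479 = 1916
  Σ(formed) = 2895 kJ
ΔH = Σ(broken) − Σ(formed) = 2194 − 2895 = −701 kJ

ΔH ≈ −701 kJ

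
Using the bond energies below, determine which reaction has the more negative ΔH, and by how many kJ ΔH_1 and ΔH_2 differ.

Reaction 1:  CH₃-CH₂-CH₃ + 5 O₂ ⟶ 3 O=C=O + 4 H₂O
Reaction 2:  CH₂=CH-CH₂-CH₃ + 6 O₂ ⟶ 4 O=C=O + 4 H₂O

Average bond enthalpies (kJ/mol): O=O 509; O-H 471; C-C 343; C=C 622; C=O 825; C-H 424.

Reaction 1:
  Bonds broken (reactants):
    C-C: 2 × 343 = 686
    C-H: 8 × 424 = 3392
    O=O: 5 × 509 = 2545
    Σ(broken) = 6623 kJ
  Bonds formed (products):
    C=O: 6 × 825 = 4950
    O-H: 8 × 471 = 3768
    Σ(formed) = 8718 kJ
  ΔH_1 = 6623 − 8718 = −2095 kJ
Reaction 2:
  Bonds broken (reactants):
    C-C: 2 × 343 = 686
    C-H: 8 × 424 = 3392
    C=C: 1 × 622 = 622
    O=O: 6 × 509 = 3054
    Σ(broken) = 7754 kJ
  Bonds formed (products):
    C=O: 8 × 825 = 6600
    O-H: 8 × 471 = 3768
    Σ(formed) = 10368 kJ
  ΔH_2 = 7754 − 10368 = −2614 kJ
ΔH_1 − ΔH_2 = +519 kJ, so reaction 2 has the more negative ΔH; |ΔH_1 − ΔH_2| = 519 kJ.

Reaction 2, by 519 kJ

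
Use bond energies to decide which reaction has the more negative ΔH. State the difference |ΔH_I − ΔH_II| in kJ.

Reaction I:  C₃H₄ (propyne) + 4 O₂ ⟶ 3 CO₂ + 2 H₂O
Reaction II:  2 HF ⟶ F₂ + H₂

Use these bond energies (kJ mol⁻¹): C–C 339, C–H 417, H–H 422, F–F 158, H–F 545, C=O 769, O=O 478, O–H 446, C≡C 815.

Reaction I:
  Bonds broken (reactants):
    C≡C: 1 × 815 = 815
    C–C: 1 × 339 = 339
    C–H: 4 × 417 = 1668
    O=O: 4 × 478 = 1912
    Σ(broken) = 4734 kJ
  Bonds formed (products):
    C=O: 6 × 769 = 4614
    O–H: 4 × 446 = 1784
    Σ(formed) = 6398 kJ
  ΔH_I = 4734 − 6398 = −1664 kJ
Reaction II:
  Bonds broken (reactants):
    H–F: 2 × 545 = 1090
    Σ(broken) = 1090 kJ
  Bonds formed (products):
    F–F: 1 × 158 = 158
    H–H: 1 × 422 = 422
    Σ(formed) = 580 kJ
  ΔH_II = 1090 − 580 = +510 kJ
ΔH_I − ΔH_II = −2174 kJ, so reaction I has the more negative ΔH; |ΔH_I − ΔH_II| = 2174 kJ.

Reaction I, by 2174 kJ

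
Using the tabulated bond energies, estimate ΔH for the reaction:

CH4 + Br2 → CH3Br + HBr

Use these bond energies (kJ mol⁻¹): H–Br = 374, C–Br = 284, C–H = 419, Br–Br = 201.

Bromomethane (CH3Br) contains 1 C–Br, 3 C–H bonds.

ΔH ≈ −38 kJ

Bonds broken (reactants):
  Br–Br: 1 × 201 = 201
  C–H: 4 × 419 = 1676
  Σ(broken) = 1877 kJ
Bonds formed (products):
  C–Br: 1 × 284 = 284
  C–H: 3 × 419 = 1257
  H–Br: 1 × 374 = 374
  Σ(formed) = 1915 kJ
ΔH = Σ(broken) − Σ(formed) = 1877 − 1915 = −38 kJ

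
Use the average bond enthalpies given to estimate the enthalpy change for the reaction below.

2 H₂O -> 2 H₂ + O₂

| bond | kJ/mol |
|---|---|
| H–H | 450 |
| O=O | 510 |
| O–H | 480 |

Bonds broken (reactants):
  O–H: 4 × 480 = 1920
  Σ(broken) = 1920 kJ
Bonds formed (products):
  H–H: 2 × 450 = 900
  O=O: 1 × 510 = 510
  Σ(formed) = 1410 kJ
ΔH = Σ(broken) − Σ(formed) = 1920 − 1410 = +510 kJ

ΔH ≈ +510 kJ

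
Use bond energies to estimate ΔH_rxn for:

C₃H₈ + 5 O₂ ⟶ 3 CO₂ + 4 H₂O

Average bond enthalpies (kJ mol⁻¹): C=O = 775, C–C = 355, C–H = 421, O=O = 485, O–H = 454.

Bonds broken (reactants):
  C–C: 2 × 355 = 710
  C–H: 8 × 421 = 3368
  O=O: 5 × 485 = 2425
  Σ(broken) = 6503 kJ
Bonds formed (products):
  C=O: 6 × 775 = 4650
  O–H: 8 × 454 = 3632
  Σ(formed) = 8282 kJ
ΔH = Σ(broken) − Σ(formed) = 6503 − 8282 = −1779 kJ

ΔH ≈ −1779 kJ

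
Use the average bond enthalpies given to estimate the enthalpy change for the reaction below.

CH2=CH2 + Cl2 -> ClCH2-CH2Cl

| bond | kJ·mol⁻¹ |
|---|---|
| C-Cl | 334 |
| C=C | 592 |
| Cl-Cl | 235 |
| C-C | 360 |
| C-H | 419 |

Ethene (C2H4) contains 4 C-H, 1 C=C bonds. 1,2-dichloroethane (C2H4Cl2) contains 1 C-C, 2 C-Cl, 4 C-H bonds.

ΔH ≈ −201 kJ

Bonds broken (reactants):
  C-H: 4 × 419 = 1676
  C=C: 1 × 592 = 592
  Cl-Cl: 1 × 235 = 235
  Σ(broken) = 2503 kJ
Bonds formed (products):
  C-C: 1 × 360 = 360
  C-Cl: 2 × 334 = 668
  C-H: 4 × 419 = 1676
  Σ(formed) = 2704 kJ
ΔH = Σ(broken) − Σ(formed) = 2503 − 2704 = −201 kJ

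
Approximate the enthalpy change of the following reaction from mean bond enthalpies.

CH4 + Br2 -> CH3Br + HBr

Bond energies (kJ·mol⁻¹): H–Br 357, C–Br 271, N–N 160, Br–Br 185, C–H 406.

Bonds broken (reactants):
  Br–Br: 1 × 185 = 185
  C–H: 4 × 406 = 1624
  Σ(broken) = 1809 kJ
Bonds formed (products):
  C–Br: 1 × 271 = 271
  C–H: 3 × 406 = 1218
  H–Br: 1 × 357 = 357
  Σ(formed) = 1846 kJ
ΔH = Σ(broken) − Σ(formed) = 1809 − 1846 = −37 kJ

ΔH ≈ −37 kJ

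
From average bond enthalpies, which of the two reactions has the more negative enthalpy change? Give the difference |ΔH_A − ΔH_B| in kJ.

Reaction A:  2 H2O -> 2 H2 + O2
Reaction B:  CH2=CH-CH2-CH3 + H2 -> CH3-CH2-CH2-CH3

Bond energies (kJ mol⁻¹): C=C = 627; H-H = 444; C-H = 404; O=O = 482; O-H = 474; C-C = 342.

Reaction A:
  Bonds broken (reactants):
    O-H: 4 × 474 = 1896
    Σ(broken) = 1896 kJ
  Bonds formed (products):
    H-H: 2 × 444 = 888
    O=O: 1 × 482 = 482
    Σ(formed) = 1370 kJ
  ΔH_A = 1896 − 1370 = +526 kJ
Reaction B:
  Bonds broken (reactants):
    C-C: 2 × 342 = 684
    C-H: 8 × 404 = 3232
    C=C: 1 × 627 = 627
    H-H: 1 × 444 = 444
    Σ(broken) = 4987 kJ
  Bonds formed (products):
    C-C: 3 × 342 = 1026
    C-H: 10 × 404 = 4040
    Σ(formed) = 5066 kJ
  ΔH_B = 4987 − 5066 = −79 kJ
ΔH_A − ΔH_B = +605 kJ, so reaction B has the more negative ΔH; |ΔH_A − ΔH_B| = 605 kJ.

Reaction B, by 605 kJ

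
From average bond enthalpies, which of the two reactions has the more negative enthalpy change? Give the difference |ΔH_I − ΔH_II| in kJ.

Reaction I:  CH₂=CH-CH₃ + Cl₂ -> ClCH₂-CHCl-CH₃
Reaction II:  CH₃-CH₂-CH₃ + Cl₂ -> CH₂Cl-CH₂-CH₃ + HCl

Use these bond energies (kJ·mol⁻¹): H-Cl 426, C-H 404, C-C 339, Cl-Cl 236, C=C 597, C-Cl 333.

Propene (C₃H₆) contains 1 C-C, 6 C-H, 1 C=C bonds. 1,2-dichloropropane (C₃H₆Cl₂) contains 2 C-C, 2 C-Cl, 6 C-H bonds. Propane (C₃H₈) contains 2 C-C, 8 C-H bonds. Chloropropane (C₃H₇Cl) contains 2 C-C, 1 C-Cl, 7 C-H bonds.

Reaction I:
  Bonds broken (reactants):
    C-C: 1 × 339 = 339
    C-H: 6 × 404 = 2424
    C=C: 1 × 597 = 597
    Cl-Cl: 1 × 236 = 236
    Σ(broken) = 3596 kJ
  Bonds formed (products):
    C-C: 2 × 339 = 678
    C-Cl: 2 × 333 = 666
    C-H: 6 × 404 = 2424
    Σ(formed) = 3768 kJ
  ΔH_I = 3596 − 3768 = −172 kJ
Reaction II:
  Bonds broken (reactants):
    C-C: 2 × 339 = 678
    C-H: 8 × 404 = 3232
    Cl-Cl: 1 × 236 = 236
    Σ(broken) = 4146 kJ
  Bonds formed (products):
    C-C: 2 × 339 = 678
    C-Cl: 1 × 333 = 333
    C-H: 7 × 404 = 2828
    H-Cl: 1 × 426 = 426
    Σ(formed) = 4265 kJ
  ΔH_II = 4146 − 4265 = −119 kJ
ΔH_I − ΔH_II = −53 kJ, so reaction I has the more negative ΔH; |ΔH_I − ΔH_II| = 53 kJ.

Reaction I, by 53 kJ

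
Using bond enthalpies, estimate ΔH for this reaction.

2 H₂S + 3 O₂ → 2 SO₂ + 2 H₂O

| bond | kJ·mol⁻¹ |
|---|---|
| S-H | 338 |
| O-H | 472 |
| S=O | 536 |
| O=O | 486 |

ΔH ≈ −1222 kJ

Bonds broken (reactants):
  O=O: 3 × 486 = 1458
  S-H: 4 × 338 = 1352
  Σ(broken) = 2810 kJ
Bonds formed (products):
  O-H: 4 × 472 = 1888
  S=O: 4 × 536 = 2144
  Σ(formed) = 4032 kJ
ΔH = Σ(broken) − Σ(formed) = 2810 − 4032 = −1222 kJ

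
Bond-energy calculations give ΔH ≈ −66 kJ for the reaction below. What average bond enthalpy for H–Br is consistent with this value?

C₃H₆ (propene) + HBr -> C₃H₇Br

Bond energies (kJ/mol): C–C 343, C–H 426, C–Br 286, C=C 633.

D(H–Br) ≈ 356 kJ/mol

Let D be the H–Br bond energy.
Σ(broken) = 1×343 + 6×426 + 1×633 + 1×D = 3532 + D
Σ(formed) = 1×286 + 2×343 + 7×426 = 3954
ΔH = Σ(broken) − Σ(formed) = (3532 + D) − (3954) = −422 + D
Setting this equal to −66 kJ gives D = 356 kJ/mol.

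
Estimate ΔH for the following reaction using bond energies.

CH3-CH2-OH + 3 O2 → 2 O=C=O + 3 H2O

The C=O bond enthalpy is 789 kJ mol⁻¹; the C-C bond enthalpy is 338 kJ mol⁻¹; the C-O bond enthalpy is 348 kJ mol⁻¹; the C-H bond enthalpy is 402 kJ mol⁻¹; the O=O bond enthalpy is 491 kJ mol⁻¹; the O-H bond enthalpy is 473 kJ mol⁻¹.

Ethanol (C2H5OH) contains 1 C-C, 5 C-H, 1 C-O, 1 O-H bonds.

ΔH ≈ −1352 kJ

Bonds broken (reactants):
  C-C: 1 × 338 = 338
  C-H: 5 × 402 = 2010
  C-O: 1 × 348 = 348
  O-H: 1 × 473 = 473
  O=O: 3 × 491 = 1473
  Σ(broken) = 4642 kJ
Bonds formed (products):
  C=O: 4 × 789 = 3156
  O-H: 6 × 473 = 2838
  Σ(formed) = 5994 kJ
ΔH = Σ(broken) − Σ(formed) = 4642 − 5994 = −1352 kJ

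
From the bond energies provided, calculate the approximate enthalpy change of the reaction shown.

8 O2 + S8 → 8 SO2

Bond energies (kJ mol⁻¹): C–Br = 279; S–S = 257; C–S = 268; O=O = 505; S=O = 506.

ΔH ≈ −2000 kJ

Bonds broken (reactants):
  O=O: 8 × 505 = 4040
  S–S: 8 × 257 = 2056
  Σ(broken) = 6096 kJ
Bonds formed (products):
  S=O: 16 × 506 = 8096
  Σ(formed) = 8096 kJ
ΔH = Σ(broken) − Σ(formed) = 6096 − 8096 = −2000 kJ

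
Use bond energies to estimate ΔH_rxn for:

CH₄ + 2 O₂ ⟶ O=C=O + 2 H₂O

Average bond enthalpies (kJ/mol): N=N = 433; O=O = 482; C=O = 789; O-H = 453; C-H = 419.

ΔH ≈ −750 kJ

Bonds broken (reactants):
  C-H: 4 × 419 = 1676
  O=O: 2 × 482 = 964
  Σ(broken) = 2640 kJ
Bonds formed (products):
  C=O: 2 × 789 = 1578
  O-H: 4 × 453 = 1812
  Σ(formed) = 3390 kJ
ΔH = Σ(broken) − Σ(formed) = 2640 − 3390 = −750 kJ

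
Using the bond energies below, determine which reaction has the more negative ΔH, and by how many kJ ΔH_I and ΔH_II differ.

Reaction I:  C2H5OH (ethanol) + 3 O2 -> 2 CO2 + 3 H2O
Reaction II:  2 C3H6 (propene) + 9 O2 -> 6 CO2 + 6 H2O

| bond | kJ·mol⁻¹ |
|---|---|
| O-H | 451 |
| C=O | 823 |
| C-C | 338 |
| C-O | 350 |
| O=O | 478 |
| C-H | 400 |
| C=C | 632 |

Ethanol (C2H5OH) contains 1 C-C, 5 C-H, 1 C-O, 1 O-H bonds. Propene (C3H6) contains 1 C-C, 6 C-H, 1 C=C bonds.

Reaction I:
  Bonds broken (reactants):
    C-C: 1 × 338 = 338
    C-H: 5 × 400 = 2000
    C-O: 1 × 350 = 350
    O-H: 1 × 451 = 451
    O=O: 3 × 478 = 1434
    Σ(broken) = 4573 kJ
  Bonds formed (products):
    C=O: 4 × 823 = 3292
    O-H: 6 × 451 = 2706
    Σ(formed) = 5998 kJ
  ΔH_I = 4573 − 5998 = −1425 kJ
Reaction II:
  Bonds broken (reactants):
    C-C: 2 × 338 = 676
    C-H: 12 × 400 = 4800
    C=C: 2 × 632 = 1264
    O=O: 9 × 478 = 4302
    Σ(broken) = 11042 kJ
  Bonds formed (products):
    C=O: 12 × 823 = 9876
    O-H: 12 × 451 = 5412
    Σ(formed) = 15288 kJ
  ΔH_II = 11042 − 15288 = −4246 kJ
ΔH_I − ΔH_II = +2821 kJ, so reaction II has the more negative ΔH; |ΔH_I − ΔH_II| = 2821 kJ.

Reaction II, by 2821 kJ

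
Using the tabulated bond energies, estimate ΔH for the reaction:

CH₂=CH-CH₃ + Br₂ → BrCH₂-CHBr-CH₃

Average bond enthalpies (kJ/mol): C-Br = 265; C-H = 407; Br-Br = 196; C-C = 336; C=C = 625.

Bonds broken (reactants):
  Br-Br: 1 × 196 = 196
  C-C: 1 × 336 = 336
  C-H: 6 × 407 = 2442
  C=C: 1 × 625 = 625
  Σ(broken) = 3599 kJ
Bonds formed (products):
  C-Br: 2 × 265 = 530
  C-C: 2 × 336 = 672
  C-H: 6 × 407 = 2442
  Σ(formed) = 3644 kJ
ΔH = Σ(broken) − Σ(formed) = 3599 − 3644 = −45 kJ

ΔH ≈ −45 kJ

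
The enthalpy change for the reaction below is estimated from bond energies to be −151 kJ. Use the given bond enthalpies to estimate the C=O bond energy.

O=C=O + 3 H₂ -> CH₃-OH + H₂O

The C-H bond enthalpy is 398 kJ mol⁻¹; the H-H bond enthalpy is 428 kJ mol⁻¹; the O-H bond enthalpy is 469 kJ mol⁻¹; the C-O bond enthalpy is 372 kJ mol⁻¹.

D(C=O) ≈ 769 kJ/mol

Let D be the C=O bond energy.
Σ(broken) = 2×D + 3×428 = 1284 + 2D
Σ(formed) = 3×398 + 1×372 + 3×469 = 2973
ΔH = Σ(broken) − Σ(formed) = (1284 + 2D) − (2973) = −1689 + 2D
Setting this equal to −151 kJ gives 2D = 1538, so D = 769 kJ/mol.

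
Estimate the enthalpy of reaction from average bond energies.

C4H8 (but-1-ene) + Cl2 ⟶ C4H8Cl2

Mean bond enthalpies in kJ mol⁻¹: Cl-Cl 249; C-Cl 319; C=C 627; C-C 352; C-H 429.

ΔH ≈ −114 kJ

Bonds broken (reactants):
  C-C: 2 × 352 = 704
  C-H: 8 × 429 = 3432
  C=C: 1 × 627 = 627
  Cl-Cl: 1 × 249 = 249
  Σ(broken) = 5012 kJ
Bonds formed (products):
  C-C: 3 × 352 = 1056
  C-Cl: 2 × 319 = 638
  C-H: 8 × 429 = 3432
  Σ(formed) = 5126 kJ
ΔH = Σ(broken) − Σ(formed) = 5012 − 5126 = −114 kJ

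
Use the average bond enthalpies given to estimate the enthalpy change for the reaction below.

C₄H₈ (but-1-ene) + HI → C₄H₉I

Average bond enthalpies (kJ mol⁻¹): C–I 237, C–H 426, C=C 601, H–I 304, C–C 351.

ΔH ≈ −109 kJ

Bonds broken (reactants):
  C–C: 2 × 351 = 702
  C–H: 8 × 426 = 3408
  C=C: 1 × 601 = 601
  H–I: 1 × 304 = 304
  Σ(broken) = 5015 kJ
Bonds formed (products):
  C–C: 3 × 351 = 1053
  C–H: 9 × 426 = 3834
  C–I: 1 × 237 = 237
  Σ(formed) = 5124 kJ
ΔH = Σ(broken) − Σ(formed) = 5015 − 5124 = −109 kJ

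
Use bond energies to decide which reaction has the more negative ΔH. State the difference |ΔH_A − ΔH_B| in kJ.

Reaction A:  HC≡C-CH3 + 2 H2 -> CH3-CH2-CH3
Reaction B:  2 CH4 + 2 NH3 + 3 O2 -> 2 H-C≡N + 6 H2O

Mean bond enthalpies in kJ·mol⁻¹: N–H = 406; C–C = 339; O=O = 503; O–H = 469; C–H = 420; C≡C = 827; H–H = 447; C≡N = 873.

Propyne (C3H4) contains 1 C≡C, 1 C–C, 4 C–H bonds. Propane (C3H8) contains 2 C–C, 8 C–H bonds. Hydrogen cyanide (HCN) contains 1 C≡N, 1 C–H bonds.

Reaction B, by 611 kJ

Reaction A:
  Bonds broken (reactants):
    C≡C: 1 × 827 = 827
    C–C: 1 × 339 = 339
    C–H: 4 × 420 = 1680
    H–H: 2 × 447 = 894
    Σ(broken) = 3740 kJ
  Bonds formed (products):
    C–C: 2 × 339 = 678
    C–H: 8 × 420 = 3360
    Σ(formed) = 4038 kJ
  ΔH_A = 3740 − 4038 = −298 kJ
Reaction B:
  Bonds broken (reactants):
    C–H: 8 × 420 = 3360
    N–H: 6 × 406 = 2436
    O=O: 3 × 503 = 1509
    Σ(broken) = 7305 kJ
  Bonds formed (products):
    C≡N: 2 × 873 = 1746
    C–H: 2 × 420 = 840
    O–H: 12 × 469 = 5628
    Σ(formed) = 8214 kJ
  ΔH_B = 7305 − 8214 = −909 kJ
ΔH_A − ΔH_B = +611 kJ, so reaction B has the more negative ΔH; |ΔH_A − ΔH_B| = 611 kJ.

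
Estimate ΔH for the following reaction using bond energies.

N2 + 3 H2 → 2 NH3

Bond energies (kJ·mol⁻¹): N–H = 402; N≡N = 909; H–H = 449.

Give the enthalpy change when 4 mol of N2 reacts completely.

Bonds broken (reactants):
  H–H: 3 × 449 = 1347
  N≡N: 1 × 909 = 909
  Σ(broken) = 2256 kJ
Bonds formed (products):
  N–H: 6 × 402 = 2412
  Σ(formed) = 2412 kJ
ΔH = Σ(broken) − Σ(formed) = 2256 − 2412 = −156 kJ
For 4× the reaction as written: 4 × (−156) = −624 kJ

ΔH = −624 kJ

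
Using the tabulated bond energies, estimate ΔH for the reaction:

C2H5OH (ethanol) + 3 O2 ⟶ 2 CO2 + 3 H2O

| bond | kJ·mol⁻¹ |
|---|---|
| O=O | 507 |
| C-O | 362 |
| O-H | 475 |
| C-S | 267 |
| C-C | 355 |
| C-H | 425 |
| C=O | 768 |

ΔH ≈ −1084 kJ

Bonds broken (reactants):
  C-C: 1 × 355 = 355
  C-H: 5 × 425 = 2125
  C-O: 1 × 362 = 362
  O-H: 1 × 475 = 475
  O=O: 3 × 507 = 1521
  Σ(broken) = 4838 kJ
Bonds formed (products):
  C=O: 4 × 768 = 3072
  O-H: 6 × 475 = 2850
  Σ(formed) = 5922 kJ
ΔH = Σ(broken) − Σ(formed) = 4838 − 5922 = −1084 kJ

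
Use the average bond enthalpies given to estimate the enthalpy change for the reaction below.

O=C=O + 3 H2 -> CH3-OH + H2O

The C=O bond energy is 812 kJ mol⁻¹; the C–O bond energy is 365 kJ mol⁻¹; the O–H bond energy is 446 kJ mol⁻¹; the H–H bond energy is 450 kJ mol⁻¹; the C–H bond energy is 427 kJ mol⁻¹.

ΔH ≈ −10 kJ

Bonds broken (reactants):
  C=O: 2 × 812 = 1624
  H–H: 3 × 450 = 1350
  Σ(broken) = 2974 kJ
Bonds formed (products):
  C–H: 3 × 427 = 1281
  C–O: 1 × 365 = 365
  O–H: 3 × 446 = 1338
  Σ(formed) = 2984 kJ
ΔH = Σ(broken) − Σ(formed) = 2974 − 2984 = −10 kJ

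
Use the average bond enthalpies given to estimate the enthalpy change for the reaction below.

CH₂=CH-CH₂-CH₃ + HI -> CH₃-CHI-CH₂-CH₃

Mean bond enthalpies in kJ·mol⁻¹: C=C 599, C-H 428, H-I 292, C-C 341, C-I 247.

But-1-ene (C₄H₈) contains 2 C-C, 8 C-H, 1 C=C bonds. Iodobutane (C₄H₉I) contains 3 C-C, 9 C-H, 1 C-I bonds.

ΔH ≈ −125 kJ

Bonds broken (reactants):
  C-C: 2 × 341 = 682
  C-H: 8 × 428 = 3424
  C=C: 1 × 599 = 599
  H-I: 1 × 292 = 292
  Σ(broken) = 4997 kJ
Bonds formed (products):
  C-C: 3 × 341 = 1023
  C-H: 9 × 428 = 3852
  C-I: 1 × 247 = 247
  Σ(formed) = 5122 kJ
ΔH = Σ(broken) − Σ(formed) = 4997 − 5122 = −125 kJ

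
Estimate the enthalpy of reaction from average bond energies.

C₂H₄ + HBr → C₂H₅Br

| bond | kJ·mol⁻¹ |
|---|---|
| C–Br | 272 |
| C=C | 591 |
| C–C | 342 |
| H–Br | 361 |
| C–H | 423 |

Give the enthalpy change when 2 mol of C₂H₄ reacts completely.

Bonds broken (reactants):
  C–H: 4 × 423 = 1692
  C=C: 1 × 591 = 591
  H–Br: 1 × 361 = 361
  Σ(broken) = 2644 kJ
Bonds formed (products):
  C–Br: 1 × 272 = 272
  C–C: 1 × 342 = 342
  C–H: 5 × 423 = 2115
  Σ(formed) = 2729 kJ
ΔH = Σ(broken) − Σ(formed) = 2644 − 2729 = −85 kJ
For 2× the reaction as written: 2 × (−85) = −170 kJ

ΔH = −170 kJ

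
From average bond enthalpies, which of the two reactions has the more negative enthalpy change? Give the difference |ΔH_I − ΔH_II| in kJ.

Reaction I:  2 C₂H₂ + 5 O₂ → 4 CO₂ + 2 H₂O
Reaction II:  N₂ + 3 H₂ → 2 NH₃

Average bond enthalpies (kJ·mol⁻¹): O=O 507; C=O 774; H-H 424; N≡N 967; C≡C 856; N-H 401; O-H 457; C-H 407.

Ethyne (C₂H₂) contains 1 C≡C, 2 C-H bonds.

Reaction I:
  Bonds broken (reactants):
    C≡C: 2 × 856 = 1712
    C-H: 4 × 407 = 1628
    O=O: 5 × 507 = 2535
    Σ(broken) = 5875 kJ
  Bonds formed (products):
    C=O: 8 × 774 = 6192
    O-H: 4 × 457 = 1828
    Σ(formed) = 8020 kJ
  ΔH_I = 5875 − 8020 = −2145 kJ
Reaction II:
  Bonds broken (reactants):
    H-H: 3 × 424 = 1272
    N≡N: 1 × 967 = 967
    Σ(broken) = 2239 kJ
  Bonds formed (products):
    N-H: 6 × 401 = 2406
    Σ(formed) = 2406 kJ
  ΔH_II = 2239 − 2406 = −167 kJ
ΔH_I − ΔH_II = −1978 kJ, so reaction I has the more negative ΔH; |ΔH_I − ΔH_II| = 1978 kJ.

Reaction I, by 1978 kJ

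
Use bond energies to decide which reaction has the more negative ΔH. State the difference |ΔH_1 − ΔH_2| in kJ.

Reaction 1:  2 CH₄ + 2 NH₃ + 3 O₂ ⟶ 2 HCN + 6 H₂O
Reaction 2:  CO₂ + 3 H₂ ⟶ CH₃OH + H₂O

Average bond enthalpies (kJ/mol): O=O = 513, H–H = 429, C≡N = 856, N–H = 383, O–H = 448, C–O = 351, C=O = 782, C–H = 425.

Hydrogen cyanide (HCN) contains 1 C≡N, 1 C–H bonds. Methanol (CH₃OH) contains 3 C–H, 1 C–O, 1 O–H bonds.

Reaction 1:
  Bonds broken (reactants):
    C–H: 8 × 425 = 3400
    N–H: 6 × 383 = 2298
    O=O: 3 × 513 = 1539
    Σ(broken) = 7237 kJ
  Bonds formed (products):
    C≡N: 2 × 856 = 1712
    C–H: 2 × 425 = 850
    O–H: 12 × 448 = 5376
    Σ(formed) = 7938 kJ
  ΔH_1 = 7237 − 7938 = −701 kJ
Reaction 2:
  Bonds broken (reactants):
    C=O: 2 × 782 = 1564
    H–H: 3 × 429 = 1287
    Σ(broken) = 2851 kJ
  Bonds formed (products):
    C–H: 3 × 425 = 1275
    C–O: 1 × 351 = 351
    O–H: 3 × 448 = 1344
    Σ(formed) = 2970 kJ
  ΔH_2 = 2851 − 2970 = −119 kJ
ΔH_1 − ΔH_2 = −582 kJ, so reaction 1 has the more negative ΔH; |ΔH_1 − ΔH_2| = 582 kJ.

Reaction 1, by 582 kJ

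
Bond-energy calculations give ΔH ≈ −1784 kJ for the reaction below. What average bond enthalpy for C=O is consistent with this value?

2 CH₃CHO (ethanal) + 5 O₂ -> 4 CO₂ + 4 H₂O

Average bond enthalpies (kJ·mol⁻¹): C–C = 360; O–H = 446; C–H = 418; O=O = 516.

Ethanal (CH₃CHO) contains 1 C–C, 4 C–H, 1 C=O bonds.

Let D be the C=O bond energy.
Σ(broken) = 2×360 + 8×418 + 2×D + 5×516 = 6644 + 2D
Σ(formed) = 8×D + 8×446 = 3568 + 8D
ΔH = Σ(broken) − Σ(formed) = (6644 + 2D) − (3568 + 8D) = +3076 − 6D
Setting this equal to −1784 kJ gives 6D = 4860, so D = 810 kJ/mol.

D(C=O) ≈ 810 kJ/mol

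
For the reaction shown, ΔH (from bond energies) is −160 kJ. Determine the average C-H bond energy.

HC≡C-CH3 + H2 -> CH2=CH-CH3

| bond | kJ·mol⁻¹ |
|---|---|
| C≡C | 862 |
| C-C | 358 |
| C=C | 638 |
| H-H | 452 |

D(C-H) ≈ 418 kJ/mol

Let D be the C-H bond energy.
Σ(broken) = 1×862 + 1×358 + 4×D + 1×452 = 1672 + 4D
Σ(formed) = 1×358 + 6×D + 1×638 = 996 + 6D
ΔH = Σ(broken) − Σ(formed) = (1672 + 4D) − (996 + 6D) = +676 − 2D
Setting this equal to −160 kJ gives 2D = 836, so D = 418 kJ/mol.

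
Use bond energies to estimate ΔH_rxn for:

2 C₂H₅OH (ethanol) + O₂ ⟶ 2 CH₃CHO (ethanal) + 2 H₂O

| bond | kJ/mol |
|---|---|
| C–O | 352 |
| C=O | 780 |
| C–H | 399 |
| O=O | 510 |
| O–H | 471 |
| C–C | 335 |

Bonds broken (reactants):
  C–C: 2 × 335 = 670
  C–H: 10 × 399 = 3990
  C–O: 2 × 352 = 704
  O–H: 2 × 471 = 942
  O=O: 1 × 510 = 510
  Σ(broken) = 6816 kJ
Bonds formed (products):
  C–C: 2 × 335 = 670
  C–H: 8 × 399 = 3192
  C=O: 2 × 780 = 1560
  O–H: 4 × 471 = 1884
  Σ(formed) = 7306 kJ
ΔH = Σ(broken) − Σ(formed) = 6816 − 7306 = −490 kJ

ΔH ≈ −490 kJ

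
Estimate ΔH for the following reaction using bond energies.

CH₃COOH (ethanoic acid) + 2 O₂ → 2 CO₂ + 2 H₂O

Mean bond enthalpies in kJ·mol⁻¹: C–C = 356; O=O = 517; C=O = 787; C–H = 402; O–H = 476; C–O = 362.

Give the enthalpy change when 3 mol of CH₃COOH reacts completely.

Bonds broken (reactants):
  C–C: 1 × 356 = 356
  C–H: 3 × 402 = 1206
  C–O: 1 × 362 = 362
  C=O: 1 × 787 = 787
  O–H: 1 × 476 = 476
  O=O: 2 × 517 = 1034
  Σ(broken) = 4221 kJ
Bonds formed (products):
  C=O: 4 × 787 = 3148
  O–H: 4 × 476 = 1904
  Σ(formed) = 5052 kJ
ΔH = Σ(broken) − Σ(formed) = 4221 − 5052 = −831 kJ
For 3× the reaction as written: 3 × (−831) = −2493 kJ

ΔH = −2493 kJ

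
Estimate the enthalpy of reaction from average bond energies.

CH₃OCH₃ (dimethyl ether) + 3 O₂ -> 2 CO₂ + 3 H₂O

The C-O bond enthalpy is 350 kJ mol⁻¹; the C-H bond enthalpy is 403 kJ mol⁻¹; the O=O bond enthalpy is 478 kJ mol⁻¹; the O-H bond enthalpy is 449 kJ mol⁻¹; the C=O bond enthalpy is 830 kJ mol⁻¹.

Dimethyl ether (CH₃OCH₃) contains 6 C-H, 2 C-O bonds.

ΔH ≈ −1462 kJ

Bonds broken (reactants):
  C-H: 6 × 403 = 2418
  C-O: 2 × 350 = 700
  O=O: 3 × 478 = 1434
  Σ(broken) = 4552 kJ
Bonds formed (products):
  C=O: 4 × 830 = 3320
  O-H: 6 × 449 = 2694
  Σ(formed) = 6014 kJ
ΔH = Σ(broken) − Σ(formed) = 4552 − 6014 = −1462 kJ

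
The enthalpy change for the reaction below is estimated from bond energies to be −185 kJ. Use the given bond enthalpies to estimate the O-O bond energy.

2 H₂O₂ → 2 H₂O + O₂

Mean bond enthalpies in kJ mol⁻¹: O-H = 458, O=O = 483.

D(O-O) ≈ 149 kJ/mol

Let D be the O-O bond energy.
Σ(broken) = 4×458 + 2×D = 1832 + 2D
Σ(formed) = 4×458 + 1×483 = 2315
ΔH = Σ(broken) − Σ(formed) = (1832 + 2D) − (2315) = −483 + 2D
Setting this equal to −185 kJ gives 2D = 298, so D = 149 kJ/mol.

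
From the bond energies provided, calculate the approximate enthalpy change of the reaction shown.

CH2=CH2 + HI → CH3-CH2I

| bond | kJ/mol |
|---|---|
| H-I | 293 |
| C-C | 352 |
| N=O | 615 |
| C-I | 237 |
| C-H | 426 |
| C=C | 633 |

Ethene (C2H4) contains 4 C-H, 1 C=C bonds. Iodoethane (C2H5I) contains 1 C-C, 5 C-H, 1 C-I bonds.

ΔH ≈ −89 kJ

Bonds broken (reactants):
  C-H: 4 × 426 = 1704
  C=C: 1 × 633 = 633
  H-I: 1 × 293 = 293
  Σ(broken) = 2630 kJ
Bonds formed (products):
  C-C: 1 × 352 = 352
  C-H: 5 × 426 = 2130
  C-I: 1 × 237 = 237
  Σ(formed) = 2719 kJ
ΔH = Σ(broken) − Σ(formed) = 2630 − 2719 = −89 kJ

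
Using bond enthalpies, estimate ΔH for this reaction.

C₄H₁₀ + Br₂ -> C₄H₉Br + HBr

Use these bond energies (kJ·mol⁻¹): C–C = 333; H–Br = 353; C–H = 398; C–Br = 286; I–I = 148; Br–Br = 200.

Bonds broken (reactants):
  Br–Br: 1 × 200 = 200
  C–C: 3 × 333 = 999
  C–H: 10 × 398 = 3980
  Σ(broken) = 5179 kJ
Bonds formed (products):
  C–Br: 1 × 286 = 286
  C–C: 3 × 333 = 999
  C–H: 9 × 398 = 3582
  H–Br: 1 × 353 = 353
  Σ(formed) = 5220 kJ
ΔH = Σ(broken) − Σ(formed) = 5179 − 5220 = −41 kJ

ΔH ≈ −41 kJ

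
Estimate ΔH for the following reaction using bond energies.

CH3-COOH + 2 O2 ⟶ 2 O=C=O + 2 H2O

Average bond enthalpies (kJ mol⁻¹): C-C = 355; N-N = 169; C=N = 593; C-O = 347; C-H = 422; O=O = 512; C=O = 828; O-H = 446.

ΔH ≈ −830 kJ

Bonds broken (reactants):
  C-C: 1 × 355 = 355
  C-H: 3 × 422 = 1266
  C-O: 1 × 347 = 347
  C=O: 1 × 828 = 828
  O-H: 1 × 446 = 446
  O=O: 2 × 512 = 1024
  Σ(broken) = 4266 kJ
Bonds formed (products):
  C=O: 4 × 828 = 3312
  O-H: 4 × 446 = 1784
  Σ(formed) = 5096 kJ
ΔH = Σ(broken) − Σ(formed) = 4266 − 5096 = −830 kJ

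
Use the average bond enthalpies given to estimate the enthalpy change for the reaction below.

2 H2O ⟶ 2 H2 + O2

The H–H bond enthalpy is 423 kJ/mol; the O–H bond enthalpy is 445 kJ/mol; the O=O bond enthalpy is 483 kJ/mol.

ΔH ≈ +451 kJ

Bonds broken (reactants):
  O–H: 4 × 445 = 1780
  Σ(broken) = 1780 kJ
Bonds formed (products):
  H–H: 2 × 423 = 846
  O=O: 1 × 483 = 483
  Σ(formed) = 1329 kJ
ΔH = Σ(broken) − Σ(formed) = 1780 − 1329 = +451 kJ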